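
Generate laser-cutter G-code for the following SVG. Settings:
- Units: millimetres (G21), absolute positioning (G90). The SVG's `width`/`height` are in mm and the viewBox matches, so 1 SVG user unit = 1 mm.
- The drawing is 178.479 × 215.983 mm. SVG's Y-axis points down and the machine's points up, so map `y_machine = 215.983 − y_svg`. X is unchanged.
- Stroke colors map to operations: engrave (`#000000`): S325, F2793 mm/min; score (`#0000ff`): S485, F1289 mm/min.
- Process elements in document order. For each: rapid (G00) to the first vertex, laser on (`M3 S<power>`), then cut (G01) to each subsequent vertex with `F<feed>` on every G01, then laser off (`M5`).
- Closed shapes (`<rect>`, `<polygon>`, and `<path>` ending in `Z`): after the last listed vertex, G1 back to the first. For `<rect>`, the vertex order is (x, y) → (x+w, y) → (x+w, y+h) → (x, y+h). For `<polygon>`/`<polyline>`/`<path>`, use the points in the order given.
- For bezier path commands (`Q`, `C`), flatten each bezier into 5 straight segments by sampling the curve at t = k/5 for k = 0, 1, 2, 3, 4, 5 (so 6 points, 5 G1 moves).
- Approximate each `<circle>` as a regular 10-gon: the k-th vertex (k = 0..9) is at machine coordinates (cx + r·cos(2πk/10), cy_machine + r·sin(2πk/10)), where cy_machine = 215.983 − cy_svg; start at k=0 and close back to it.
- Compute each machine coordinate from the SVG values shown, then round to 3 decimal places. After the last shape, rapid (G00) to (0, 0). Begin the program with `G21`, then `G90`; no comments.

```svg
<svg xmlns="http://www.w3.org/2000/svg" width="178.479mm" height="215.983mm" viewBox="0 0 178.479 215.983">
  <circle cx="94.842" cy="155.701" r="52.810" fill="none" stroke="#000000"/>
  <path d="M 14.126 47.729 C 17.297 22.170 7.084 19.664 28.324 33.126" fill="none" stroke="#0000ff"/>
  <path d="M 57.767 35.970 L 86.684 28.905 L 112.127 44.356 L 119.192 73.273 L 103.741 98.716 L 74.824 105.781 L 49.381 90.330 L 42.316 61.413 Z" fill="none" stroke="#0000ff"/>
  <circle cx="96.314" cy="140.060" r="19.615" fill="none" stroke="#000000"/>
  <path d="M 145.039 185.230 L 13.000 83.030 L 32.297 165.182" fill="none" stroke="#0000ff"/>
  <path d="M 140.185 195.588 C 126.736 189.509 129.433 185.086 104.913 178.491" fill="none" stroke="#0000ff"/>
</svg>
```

G21
G90
G00 X147.652 Y60.282
M3 S325
G01 X137.566 Y91.323 F2793
G01 X111.161 Y110.507 F2793
G01 X78.523 Y110.507 F2793
G01 X52.118 Y91.323 F2793
G01 X42.032 Y60.282 F2793
G01 X52.118 Y29.241 F2793
G01 X78.523 Y10.057 F2793
G01 X111.161 Y10.057 F2793
G01 X137.566 Y29.241 F2793
G01 X147.652 Y60.282 F2793
M5
G00 X14.126 Y168.254
M3 S485
G01 X14.781 Y180.880 F1289
G01 X14.376 Y188.313 F1289
G01 X15.064 Y190.893 F1289
G01 X18.996 Y188.961 F1289
G01 X28.324 Y182.857 F1289
M5
G00 X57.767 Y180.013
M3 S485
G01 X86.684 Y187.078 F1289
G01 X112.127 Y171.627 F1289
G01 X119.192 Y142.710 F1289
G01 X103.741 Y117.267 F1289
G01 X74.824 Y110.202 F1289
G01 X49.381 Y125.653 F1289
G01 X42.316 Y154.570 F1289
G01 X57.767 Y180.013 F1289
M5
G00 X115.929 Y75.923
M3 S325
G01 X112.183 Y87.452 F2793
G01 X102.375 Y94.578 F2793
G01 X90.253 Y94.578 F2793
G01 X80.445 Y87.452 F2793
G01 X76.699 Y75.923 F2793
G01 X80.445 Y64.394 F2793
G01 X90.253 Y57.268 F2793
G01 X102.375 Y57.268 F2793
G01 X112.183 Y64.394 F2793
G01 X115.929 Y75.923 F2793
M5
G00 X145.039 Y30.753
M3 S485
G01 X13.000 Y132.953 F1289
G01 X32.297 Y50.801 F1289
M5
G00 X140.185 Y20.395
M3 S485
G01 X133.706 Y23.874 F1289
G01 X129.021 Y27.140 F1289
G01 X124.048 Y30.376 F1289
G01 X116.706 Y33.765 F1289
G01 X104.913 Y37.492 F1289
M5
G00 X0.000 Y0.000

Since the viewBox matches the mm dimensions, user units are millimetres directly. The only transform is the Y-flip y_m = 215.983 − y_svg.

Shape 1 is a circle drawn with `<circle>`. Its stroke #000000 means engrave at S325, F2793. After flipping Y the toolpath is (147.652,60.282) → (137.566,91.323) → (111.161,110.507) → (78.523,110.507) → (52.118,91.323) → (42.032,60.282) → (52.118,29.241) → (78.523,10.057) → (111.161,10.057) → (137.566,29.241) → (147.652,60.282), returning to the start.

Shape 2 is a cubic bezier drawn with `<path>`. Its stroke #0000ff means score at S485, F1289. After flipping Y the toolpath is (14.126,168.254) → (14.781,180.880) → (14.376,188.313) → (15.064,190.893) → (18.996,188.961) → (28.324,182.857).

Shape 3 is a regular polygon drawn with `<path>`. Its stroke #0000ff means score at S485, F1289. After flipping Y the toolpath is (57.767,180.013) → (86.684,187.078) → (112.127,171.627) → (119.192,142.710) → (103.741,117.267) → (74.824,110.202) → (49.381,125.653) → (42.316,154.570) → (57.767,180.013), returning to the start.

Shape 4 is a circle drawn with `<circle>`. Its stroke #000000 means engrave at S325, F2793. After flipping Y the toolpath is (115.929,75.923) → (112.183,87.452) → (102.375,94.578) → (90.253,94.578) → (80.445,87.452) → (76.699,75.923) → (80.445,64.394) → (90.253,57.268) → (102.375,57.268) → (112.183,64.394) → (115.929,75.923), returning to the start.

Shape 5 is a open polyline drawn with `<path>`. Its stroke #0000ff means score at S485, F1289. After flipping Y the toolpath is (145.039,30.753) → (13.000,132.953) → (32.297,50.801).

Shape 6 is a cubic bezier drawn with `<path>`. Its stroke #0000ff means score at S485, F1289. After flipping Y the toolpath is (140.185,20.395) → (133.706,23.874) → (129.021,27.140) → (124.048,30.376) → (116.706,33.765) → (104.913,37.492).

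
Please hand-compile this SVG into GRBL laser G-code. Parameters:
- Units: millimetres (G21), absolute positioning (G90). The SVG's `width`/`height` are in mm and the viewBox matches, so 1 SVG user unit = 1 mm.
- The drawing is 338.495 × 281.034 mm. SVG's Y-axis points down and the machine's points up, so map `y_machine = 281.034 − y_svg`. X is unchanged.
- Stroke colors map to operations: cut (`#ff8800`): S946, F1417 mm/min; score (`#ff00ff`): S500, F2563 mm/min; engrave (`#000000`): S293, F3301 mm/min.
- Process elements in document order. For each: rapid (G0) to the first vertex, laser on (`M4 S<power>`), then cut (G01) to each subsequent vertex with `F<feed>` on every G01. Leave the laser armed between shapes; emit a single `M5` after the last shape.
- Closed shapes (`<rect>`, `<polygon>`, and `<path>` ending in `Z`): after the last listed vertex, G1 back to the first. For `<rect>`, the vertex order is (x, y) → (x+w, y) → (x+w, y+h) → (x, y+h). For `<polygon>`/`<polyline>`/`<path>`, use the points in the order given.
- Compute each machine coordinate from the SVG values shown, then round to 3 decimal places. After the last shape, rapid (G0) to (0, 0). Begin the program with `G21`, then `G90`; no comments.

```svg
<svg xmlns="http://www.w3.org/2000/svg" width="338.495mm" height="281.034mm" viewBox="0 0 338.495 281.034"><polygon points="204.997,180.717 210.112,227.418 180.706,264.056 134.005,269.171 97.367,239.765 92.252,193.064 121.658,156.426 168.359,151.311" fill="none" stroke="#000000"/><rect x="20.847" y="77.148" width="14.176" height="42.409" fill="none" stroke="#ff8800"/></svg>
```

G21
G90
G0 X204.997 Y100.317
M4 S293
G01 X210.112 Y53.616 F3301
G01 X180.706 Y16.978 F3301
G01 X134.005 Y11.863 F3301
G01 X97.367 Y41.269 F3301
G01 X92.252 Y87.970 F3301
G01 X121.658 Y124.608 F3301
G01 X168.359 Y129.723 F3301
G01 X204.997 Y100.317 F3301
G0 X20.847 Y203.886
M4 S946
G01 X35.023 Y203.886 F1417
G01 X35.023 Y161.477 F1417
G01 X20.847 Y161.477 F1417
G01 X20.847 Y203.886 F1417
M5
G0 X0.000 Y0.000

viewBox `0 0 338.495 281.034` with mm width/height → 1 unit = 1 mm. Flip: y_m = 281.034 − y_svg.

**Shape 1** — `<polygon>` regular polygon, stroke `#000000` → engrave (S293, F3301). Machine vertices: (204.997,100.317) → (210.112,53.616) → (180.706,16.978) → (134.005,11.863) → (97.367,41.269) → (92.252,87.970) → (121.658,124.608) → (168.359,129.723) → (204.997,100.317). Closed: final G1 returns to the first vertex.

**Shape 2** — `<rect>` rectangle, stroke `#ff8800` → cut (S946, F1417). Machine vertices: (20.847,203.886) → (35.023,203.886) → (35.023,161.477) → (20.847,161.477) → (20.847,203.886). Closed: final G1 returns to the first vertex.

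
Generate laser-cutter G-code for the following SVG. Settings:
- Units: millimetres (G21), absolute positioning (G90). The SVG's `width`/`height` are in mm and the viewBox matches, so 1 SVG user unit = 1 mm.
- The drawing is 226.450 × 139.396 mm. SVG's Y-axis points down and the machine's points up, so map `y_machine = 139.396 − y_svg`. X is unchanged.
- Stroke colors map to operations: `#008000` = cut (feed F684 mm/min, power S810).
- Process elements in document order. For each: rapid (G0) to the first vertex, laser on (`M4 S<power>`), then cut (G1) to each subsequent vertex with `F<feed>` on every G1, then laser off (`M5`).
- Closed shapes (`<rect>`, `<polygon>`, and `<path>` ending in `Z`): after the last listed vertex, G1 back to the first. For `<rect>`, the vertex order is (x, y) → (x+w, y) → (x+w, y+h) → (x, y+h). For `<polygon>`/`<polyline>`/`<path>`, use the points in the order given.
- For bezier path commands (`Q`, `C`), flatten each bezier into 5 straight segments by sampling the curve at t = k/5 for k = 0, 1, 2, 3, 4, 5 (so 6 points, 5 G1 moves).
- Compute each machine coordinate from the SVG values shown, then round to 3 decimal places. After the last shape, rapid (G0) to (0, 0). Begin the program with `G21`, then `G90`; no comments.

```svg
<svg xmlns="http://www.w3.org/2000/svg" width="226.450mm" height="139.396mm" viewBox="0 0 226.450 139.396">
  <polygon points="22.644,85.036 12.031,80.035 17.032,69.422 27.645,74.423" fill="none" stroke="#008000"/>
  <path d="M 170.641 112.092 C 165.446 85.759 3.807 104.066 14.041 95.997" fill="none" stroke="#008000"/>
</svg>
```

G21
G90
G0 X22.644 Y54.360
M4 S810
G1 X12.031 Y59.361 F684
G1 X17.032 Y69.974 F684
G1 X27.645 Y64.973 F684
G1 X22.644 Y54.360 F684
M5
G0 X170.641 Y27.304
M4 S810
G1 X151.377 Y38.315 F684
G1 X110.326 Y42.021 F684
G1 X63.247 Y41.832 F684
G1 X25.899 Y41.155 F684
G1 X14.041 Y43.399 F684
M5
G0 X0.000 Y0.000

viewBox `0 0 226.450 139.396` with mm width/height → 1 unit = 1 mm. Flip: y_m = 139.396 − y_svg.

**Shape 1** — `<polygon>` regular polygon, stroke `#008000` → cut (S810, F684). Machine vertices: (22.644,54.360) → (12.031,59.361) → (17.032,69.974) → (27.645,64.973) → (22.644,54.360). Closed: final G1 returns to the first vertex.

**Shape 2** — `<path>` cubic bezier, stroke `#008000` → cut (S810, F684). Control points (SVG): P0=(170.641,112.092), P1=(165.446,85.759), P2=(3.807,104.066), P3=(14.041,95.997); sampled at t=k/5. Machine vertices: (170.641,27.304) → (151.377,38.315) → (110.326,42.021) → (63.247,41.832) → (25.899,41.155) → (14.041,43.399). Open path.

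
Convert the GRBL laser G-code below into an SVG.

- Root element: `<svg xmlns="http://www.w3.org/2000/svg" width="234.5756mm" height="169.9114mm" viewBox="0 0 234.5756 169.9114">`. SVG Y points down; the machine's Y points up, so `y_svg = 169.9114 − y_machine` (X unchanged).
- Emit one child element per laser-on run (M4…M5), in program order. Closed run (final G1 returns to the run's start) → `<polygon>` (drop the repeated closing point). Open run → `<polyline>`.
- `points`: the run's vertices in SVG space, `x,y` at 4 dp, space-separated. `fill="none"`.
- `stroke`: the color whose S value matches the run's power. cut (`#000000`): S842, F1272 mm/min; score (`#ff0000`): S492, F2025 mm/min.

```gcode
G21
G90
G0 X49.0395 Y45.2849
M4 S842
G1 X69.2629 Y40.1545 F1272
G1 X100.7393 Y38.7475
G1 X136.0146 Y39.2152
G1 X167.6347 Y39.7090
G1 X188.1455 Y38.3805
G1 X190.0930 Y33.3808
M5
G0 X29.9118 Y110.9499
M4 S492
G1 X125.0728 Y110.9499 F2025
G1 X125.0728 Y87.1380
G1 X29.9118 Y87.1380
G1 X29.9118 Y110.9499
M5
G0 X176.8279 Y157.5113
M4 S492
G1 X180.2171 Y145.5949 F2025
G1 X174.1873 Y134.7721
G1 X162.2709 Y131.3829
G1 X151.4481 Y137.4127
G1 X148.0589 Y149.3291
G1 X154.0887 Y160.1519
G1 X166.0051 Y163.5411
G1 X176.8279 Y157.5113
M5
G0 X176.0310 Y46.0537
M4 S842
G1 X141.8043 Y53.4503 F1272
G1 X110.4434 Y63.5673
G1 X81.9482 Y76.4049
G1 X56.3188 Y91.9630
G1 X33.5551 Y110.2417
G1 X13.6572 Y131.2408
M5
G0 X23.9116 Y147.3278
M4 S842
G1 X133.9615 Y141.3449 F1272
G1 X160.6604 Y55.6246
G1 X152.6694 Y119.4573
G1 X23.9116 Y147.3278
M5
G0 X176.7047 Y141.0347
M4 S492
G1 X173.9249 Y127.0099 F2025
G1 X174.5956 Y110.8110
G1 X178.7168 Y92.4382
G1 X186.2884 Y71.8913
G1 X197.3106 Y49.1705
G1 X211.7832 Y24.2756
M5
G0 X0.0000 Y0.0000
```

<svg xmlns="http://www.w3.org/2000/svg" width="234.5756mm" height="169.9114mm" viewBox="0 0 234.5756 169.9114">
  <polyline points="49.0395,124.6265 69.2629,129.7569 100.7393,131.1639 136.0146,130.6962 167.6347,130.2024 188.1455,131.5309 190.0930,136.5306" fill="none" stroke="#000000"/>
  <polygon points="29.9118,58.9615 125.0728,58.9615 125.0728,82.7734 29.9118,82.7734" fill="none" stroke="#ff0000"/>
  <polygon points="176.8279,12.4001 180.2171,24.3165 174.1873,35.1393 162.2709,38.5285 151.4481,32.4987 148.0589,20.5823 154.0887,9.7595 166.0051,6.3703" fill="none" stroke="#ff0000"/>
  <polyline points="176.0310,123.8577 141.8043,116.4611 110.4434,106.3441 81.9482,93.5065 56.3188,77.9484 33.5551,59.6697 13.6572,38.6706" fill="none" stroke="#000000"/>
  <polygon points="23.9116,22.5836 133.9615,28.5665 160.6604,114.2868 152.6694,50.4541" fill="none" stroke="#000000"/>
  <polyline points="176.7047,28.8767 173.9249,42.9015 174.5956,59.1004 178.7168,77.4732 186.2884,98.0201 197.3106,120.7409 211.7832,145.6358" fill="none" stroke="#ff0000"/>
</svg>

Machine Y-up, SVG Y-down with viewBox height 169.9114, so y_svg = 169.9114 − y_machine; X carries over.

Run 1: S842 ⇒ cut layer `#000000`. The run is open, so emit a `<polyline>` with points (Y-flipped): 49.0395,124.6265 69.2629,129.7569 100.7393,131.1639 136.0146,130.6962 167.6347,130.2024 188.1455,131.5309 190.0930,136.5306.

Run 2: the run's S492 means `#ff0000` (score). The run returns to its start, so emit a `<polygon>` with points (Y-flipped): 29.9118,58.9615 125.0728,58.9615 125.0728,82.7734 29.9118,82.7734.

Run 3: power S492 maps to stroke `#ff0000` (score). The run returns to its start, so emit a `<polygon>` with points (Y-flipped): 176.8279,12.4001 180.2171,24.3165 174.1873,35.1393 162.2709,38.5285 151.4481,32.4987 148.0589,20.5823 154.0887,9.7595 166.0051,6.3703.

Run 4: power S842 maps to stroke `#000000` (cut). The run is open, so emit a `<polyline>` with points (Y-flipped): 176.0310,123.8577 141.8043,116.4611 110.4434,106.3441 81.9482,93.5065 56.3188,77.9484 33.5551,59.6697 13.6572,38.6706.

Run 5: S842 ⇒ cut layer `#000000`. The run returns to its start, so emit a `<polygon>` with points (Y-flipped): 23.9116,22.5836 133.9615,28.5665 160.6604,114.2868 152.6694,50.4541.

Run 6: power S492 maps to stroke `#ff0000` (score). The run is open, so emit a `<polyline>` with points (Y-flipped): 176.7047,28.8767 173.9249,42.9015 174.5956,59.1004 178.7168,77.4732 186.2884,98.0201 197.3106,120.7409 211.7832,145.6358.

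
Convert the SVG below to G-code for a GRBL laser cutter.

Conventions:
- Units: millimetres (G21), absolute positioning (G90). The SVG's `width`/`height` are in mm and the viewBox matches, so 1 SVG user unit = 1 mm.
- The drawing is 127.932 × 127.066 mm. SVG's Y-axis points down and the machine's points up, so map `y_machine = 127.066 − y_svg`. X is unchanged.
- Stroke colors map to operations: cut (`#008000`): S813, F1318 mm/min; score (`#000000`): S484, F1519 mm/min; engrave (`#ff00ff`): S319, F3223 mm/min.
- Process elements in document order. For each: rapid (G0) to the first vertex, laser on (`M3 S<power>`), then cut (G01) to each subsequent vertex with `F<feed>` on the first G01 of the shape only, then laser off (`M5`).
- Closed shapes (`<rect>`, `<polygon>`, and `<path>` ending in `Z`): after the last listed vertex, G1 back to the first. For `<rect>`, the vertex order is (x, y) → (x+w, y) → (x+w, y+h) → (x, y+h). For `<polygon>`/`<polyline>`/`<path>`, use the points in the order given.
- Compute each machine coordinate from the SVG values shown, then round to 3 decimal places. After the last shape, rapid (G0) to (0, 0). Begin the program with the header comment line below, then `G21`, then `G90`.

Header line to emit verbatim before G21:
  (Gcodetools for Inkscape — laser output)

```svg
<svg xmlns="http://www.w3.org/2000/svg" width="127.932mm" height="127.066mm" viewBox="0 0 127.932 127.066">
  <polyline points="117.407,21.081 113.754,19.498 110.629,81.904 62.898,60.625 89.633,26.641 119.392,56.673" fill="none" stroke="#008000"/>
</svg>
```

(Gcodetools for Inkscape — laser output)
G21
G90
G0 X117.407 Y105.985
M3 S813
G01 X113.754 Y107.568 F1318
G01 X110.629 Y45.162
G01 X62.898 Y66.441
G01 X89.633 Y100.425
G01 X119.392 Y70.393
M5
G0 X0.000 Y0.000

Since the viewBox matches the mm dimensions, user units are millimetres directly. The only transform is the Y-flip y_m = 127.066 − y_svg.

Shape 1 is a open polyline drawn with `<polyline>`. Its stroke #008000 means cut at S813, F1318. After flipping Y the toolpath is (117.407,105.985) → (113.754,107.568) → (110.629,45.162) → (62.898,66.441) → (89.633,100.425) → (119.392,70.393).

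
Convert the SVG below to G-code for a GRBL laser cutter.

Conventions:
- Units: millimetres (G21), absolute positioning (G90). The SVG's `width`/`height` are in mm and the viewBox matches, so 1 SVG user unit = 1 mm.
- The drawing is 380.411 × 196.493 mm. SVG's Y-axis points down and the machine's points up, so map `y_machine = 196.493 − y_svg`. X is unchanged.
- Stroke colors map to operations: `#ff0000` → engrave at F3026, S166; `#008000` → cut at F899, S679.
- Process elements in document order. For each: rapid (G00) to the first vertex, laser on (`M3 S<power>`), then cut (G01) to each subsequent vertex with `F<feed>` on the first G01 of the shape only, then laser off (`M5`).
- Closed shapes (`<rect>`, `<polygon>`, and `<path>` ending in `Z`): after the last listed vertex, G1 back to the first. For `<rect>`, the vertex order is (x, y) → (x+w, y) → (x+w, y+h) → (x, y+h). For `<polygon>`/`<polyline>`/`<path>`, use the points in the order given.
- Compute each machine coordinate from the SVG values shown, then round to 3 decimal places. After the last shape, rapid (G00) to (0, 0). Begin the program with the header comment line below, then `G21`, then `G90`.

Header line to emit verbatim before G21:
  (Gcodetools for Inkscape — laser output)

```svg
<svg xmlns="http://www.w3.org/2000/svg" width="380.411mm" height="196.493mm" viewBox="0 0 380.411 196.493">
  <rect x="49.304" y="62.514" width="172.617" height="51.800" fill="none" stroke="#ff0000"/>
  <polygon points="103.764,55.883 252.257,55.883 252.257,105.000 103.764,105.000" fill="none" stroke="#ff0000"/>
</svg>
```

(Gcodetools for Inkscape — laser output)
G21
G90
G00 X49.304 Y133.979
M3 S166
G01 X221.921 Y133.979 F3026
G01 X221.921 Y82.179
G01 X49.304 Y82.179
G01 X49.304 Y133.979
M5
G00 X103.764 Y140.610
M3 S166
G01 X252.257 Y140.610 F3026
G01 X252.257 Y91.493
G01 X103.764 Y91.493
G01 X103.764 Y140.610
M5
G00 X0.000 Y0.000

viewBox `0 0 380.411 196.493` with mm width/height → 1 unit = 1 mm. Flip: y_m = 196.493 − y_svg.

**Shape 1** — `<rect>` rectangle, stroke `#ff0000` → engrave (S166, F3026). Machine vertices: (49.304,133.979) → (221.921,133.979) → (221.921,82.179) → (49.304,82.179) → (49.304,133.979). Closed: final G1 returns to the first vertex.

**Shape 2** — `<polygon>` rectangle, stroke `#ff0000` → engrave (S166, F3026). Machine vertices: (103.764,140.610) → (252.257,140.610) → (252.257,91.493) → (103.764,91.493) → (103.764,140.610). Closed: final G1 returns to the first vertex.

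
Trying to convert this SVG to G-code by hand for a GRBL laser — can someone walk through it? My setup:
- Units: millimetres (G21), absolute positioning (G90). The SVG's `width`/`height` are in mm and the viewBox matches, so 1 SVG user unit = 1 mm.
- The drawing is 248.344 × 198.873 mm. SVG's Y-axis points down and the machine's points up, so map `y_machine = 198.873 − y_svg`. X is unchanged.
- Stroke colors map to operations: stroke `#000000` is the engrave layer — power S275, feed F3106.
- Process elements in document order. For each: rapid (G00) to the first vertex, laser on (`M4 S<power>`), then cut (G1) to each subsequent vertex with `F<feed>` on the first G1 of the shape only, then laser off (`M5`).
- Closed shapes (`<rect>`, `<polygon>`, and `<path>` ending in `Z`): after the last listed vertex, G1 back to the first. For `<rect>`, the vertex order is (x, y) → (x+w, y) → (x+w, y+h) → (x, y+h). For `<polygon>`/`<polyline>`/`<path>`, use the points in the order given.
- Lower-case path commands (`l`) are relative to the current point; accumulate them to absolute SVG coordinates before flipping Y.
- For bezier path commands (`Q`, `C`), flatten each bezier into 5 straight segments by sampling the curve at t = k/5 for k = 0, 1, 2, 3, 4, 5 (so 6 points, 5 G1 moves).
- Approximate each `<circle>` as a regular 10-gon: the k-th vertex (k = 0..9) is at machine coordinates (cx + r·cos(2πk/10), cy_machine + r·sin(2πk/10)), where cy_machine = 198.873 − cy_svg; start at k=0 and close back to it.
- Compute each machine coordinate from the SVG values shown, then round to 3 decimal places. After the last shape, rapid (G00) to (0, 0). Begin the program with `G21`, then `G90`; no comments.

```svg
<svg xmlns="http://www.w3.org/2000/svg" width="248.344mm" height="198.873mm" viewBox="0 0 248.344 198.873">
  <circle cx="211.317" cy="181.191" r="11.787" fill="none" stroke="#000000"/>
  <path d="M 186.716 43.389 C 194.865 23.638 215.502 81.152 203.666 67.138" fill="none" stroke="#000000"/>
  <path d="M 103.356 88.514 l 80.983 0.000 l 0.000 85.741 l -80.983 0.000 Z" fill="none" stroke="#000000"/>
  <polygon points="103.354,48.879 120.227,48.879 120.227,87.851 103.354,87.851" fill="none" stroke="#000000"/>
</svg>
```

G21
G90
G00 X223.104 Y17.682
M4 S275
G1 X220.853 Y24.610 F3106
G1 X214.959 Y28.892
G1 X207.675 Y28.892
G1 X201.781 Y24.610
G1 X199.530 Y17.682
G1 X201.781 Y10.754
G1 X207.675 Y6.472
G1 X214.959 Y6.472
G1 X220.853 Y10.754
G1 X223.104 Y17.682
M5
G00 X186.716 Y155.484
M4 S275
G1 X192.744 Y159.253 F3106
G1 X199.612 Y151.621
G1 X205.160 Y139.729
G1 X207.231 Y130.720
G1 X203.666 Y131.735
M5
G00 X103.356 Y110.359
M4 S275
G1 X184.339 Y110.359 F3106
G1 X184.339 Y24.618
G1 X103.356 Y24.618
G1 X103.356 Y110.359
M5
G00 X103.354 Y149.994
M4 S275
G1 X120.227 Y149.994 F3106
G1 X120.227 Y111.022
G1 X103.354 Y111.022
G1 X103.354 Y149.994
M5
G00 X0.000 Y0.000

1 u = 1 mm; y_m = 198.873 − y.

[1] `<circle>` circle, #000000→engrave S275 F3106: (223.104,17.682) → (220.853,24.610) → (214.959,28.892) → (207.675,28.892) → (201.781,24.610) → (199.530,17.682) → (201.781,10.754) → (207.675,6.472) → (214.959,6.472) → (220.853,10.754) → (223.104,17.682) (closed)

[2] `<path>` cubic bezier, #000000→engrave S275 F3106: (186.716,155.484) → (192.744,159.253) → (199.612,151.621) → (205.160,139.729) → (207.231,130.720) → (203.666,131.735)

[3] `<path>` rectangle, #000000→engrave S275 F3106: (103.356,110.359) → (184.339,110.359) → (184.339,24.618) → (103.356,24.618) → (103.356,110.359) (closed)

[4] `<polygon>` rectangle, #000000→engrave S275 F3106: (103.354,149.994) → (120.227,149.994) → (120.227,111.022) → (103.354,111.022) → (103.354,149.994) (closed)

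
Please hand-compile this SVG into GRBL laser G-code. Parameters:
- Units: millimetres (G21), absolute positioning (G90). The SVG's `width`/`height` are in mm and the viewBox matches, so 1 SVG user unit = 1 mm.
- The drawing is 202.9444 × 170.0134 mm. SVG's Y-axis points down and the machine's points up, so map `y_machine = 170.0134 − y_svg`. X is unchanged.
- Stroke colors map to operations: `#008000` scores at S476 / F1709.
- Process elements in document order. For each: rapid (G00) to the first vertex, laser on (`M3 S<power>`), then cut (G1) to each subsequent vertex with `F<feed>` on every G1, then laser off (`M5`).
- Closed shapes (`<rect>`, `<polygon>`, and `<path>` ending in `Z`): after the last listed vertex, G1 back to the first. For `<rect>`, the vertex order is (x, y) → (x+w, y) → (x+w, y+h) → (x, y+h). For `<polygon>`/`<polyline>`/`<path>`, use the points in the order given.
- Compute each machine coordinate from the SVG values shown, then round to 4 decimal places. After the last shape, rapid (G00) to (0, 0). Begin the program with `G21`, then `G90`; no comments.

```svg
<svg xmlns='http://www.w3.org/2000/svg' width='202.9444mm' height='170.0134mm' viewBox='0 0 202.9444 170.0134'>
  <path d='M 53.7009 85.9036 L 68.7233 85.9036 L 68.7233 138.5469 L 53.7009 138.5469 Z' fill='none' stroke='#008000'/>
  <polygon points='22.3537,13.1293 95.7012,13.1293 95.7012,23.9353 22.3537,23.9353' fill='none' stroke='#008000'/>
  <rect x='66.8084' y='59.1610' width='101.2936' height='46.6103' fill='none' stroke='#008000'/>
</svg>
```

G21
G90
G00 X53.7009 Y84.1098
M3 S476
G1 X68.7233 Y84.1098 F1709
G1 X68.7233 Y31.4665 F1709
G1 X53.7009 Y31.4665 F1709
G1 X53.7009 Y84.1098 F1709
M5
G00 X22.3537 Y156.8841
M3 S476
G1 X95.7012 Y156.8841 F1709
G1 X95.7012 Y146.0781 F1709
G1 X22.3537 Y146.0781 F1709
G1 X22.3537 Y156.8841 F1709
M5
G00 X66.8084 Y110.8524
M3 S476
G1 X168.1020 Y110.8524 F1709
G1 X168.1020 Y64.2421 F1709
G1 X66.8084 Y64.2421 F1709
G1 X66.8084 Y110.8524 F1709
M5
G00 X0.0000 Y0.0000

viewBox `0 0 202.9444 170.0134` with mm width/height → 1 unit = 1 mm. Flip: y_m = 170.0134 − y_svg.

**Shape 1** — `<path>` rectangle, stroke `#008000` → score (S476, F1709). Machine vertices: (53.7009,84.1098) → (68.7233,84.1098) → (68.7233,31.4665) → (53.7009,31.4665) → (53.7009,84.1098). Closed: final G1 returns to the first vertex.

**Shape 2** — `<polygon>` rectangle, stroke `#008000` → score (S476, F1709). Machine vertices: (22.3537,156.8841) → (95.7012,156.8841) → (95.7012,146.0781) → (22.3537,146.0781) → (22.3537,156.8841). Closed: final G1 returns to the first vertex.

**Shape 3** — `<rect>` rectangle, stroke `#008000` → score (S476, F1709). Machine vertices: (66.8084,110.8524) → (168.1020,110.8524) → (168.1020,64.2421) → (66.8084,64.2421) → (66.8084,110.8524). Closed: final G1 returns to the first vertex.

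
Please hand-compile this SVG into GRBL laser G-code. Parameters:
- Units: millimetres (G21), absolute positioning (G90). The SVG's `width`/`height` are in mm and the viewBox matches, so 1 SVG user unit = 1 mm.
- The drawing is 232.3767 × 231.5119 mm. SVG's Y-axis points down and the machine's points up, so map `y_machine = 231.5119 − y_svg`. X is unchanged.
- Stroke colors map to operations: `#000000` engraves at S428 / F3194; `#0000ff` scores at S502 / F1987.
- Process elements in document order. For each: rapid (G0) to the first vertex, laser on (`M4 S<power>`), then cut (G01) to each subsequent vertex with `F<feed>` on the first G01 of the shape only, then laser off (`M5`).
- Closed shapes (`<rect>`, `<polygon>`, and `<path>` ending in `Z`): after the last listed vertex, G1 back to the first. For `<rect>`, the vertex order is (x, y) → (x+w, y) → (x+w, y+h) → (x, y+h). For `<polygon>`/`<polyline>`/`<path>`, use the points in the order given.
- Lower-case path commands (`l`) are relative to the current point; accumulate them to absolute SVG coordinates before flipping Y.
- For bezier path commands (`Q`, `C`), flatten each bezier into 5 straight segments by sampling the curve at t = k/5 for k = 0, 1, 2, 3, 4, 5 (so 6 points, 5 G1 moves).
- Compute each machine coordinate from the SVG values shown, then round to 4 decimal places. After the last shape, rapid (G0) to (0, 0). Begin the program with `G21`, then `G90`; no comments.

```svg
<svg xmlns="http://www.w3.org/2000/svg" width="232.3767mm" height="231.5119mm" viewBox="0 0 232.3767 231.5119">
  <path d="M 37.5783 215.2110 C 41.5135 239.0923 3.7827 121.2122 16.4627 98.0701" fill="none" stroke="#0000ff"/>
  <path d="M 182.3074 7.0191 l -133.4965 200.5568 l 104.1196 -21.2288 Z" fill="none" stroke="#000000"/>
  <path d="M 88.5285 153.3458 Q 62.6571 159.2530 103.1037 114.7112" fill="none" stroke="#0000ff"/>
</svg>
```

G21
G90
G0 X37.5783 Y16.3009
M4 S502
G01 X35.6761 Y17.0915 F1987
G01 X28.1938 Y40.5529
G01 X19.5510 Y75.3330
G01 X14.1674 Y110.0800
G01 X16.4627 Y133.4418
M5
G0 X182.3074 Y224.4928
M4 S428
G01 X48.8109 Y23.9360 F3194
G01 X152.9305 Y45.1648
G01 X182.3074 Y224.4928
M5
G0 X88.5285 Y78.1661
M4 S502
G01 X80.8327 Y77.8212 F1987
G01 X78.4423 Y81.5122
G01 X81.3573 Y89.2391
G01 X89.5778 Y101.0019
G01 X103.1037 Y116.8007
M5
G0 X0.0000 Y0.0000

Since the viewBox matches the mm dimensions, user units are millimetres directly. The only transform is the Y-flip y_m = 231.5119 − y_svg.

Shape 1 is a cubic bezier drawn with `<path>`. Its stroke #0000ff means score at S502, F1987. After flipping Y the toolpath is (37.5783,16.3009) → (35.6761,17.0915) → (28.1938,40.5529) → (19.5510,75.3330) → (14.1674,110.0800) → (16.4627,133.4418).

Shape 2 is a closed polygon drawn with `<path>`. Its stroke #000000 means engrave at S428, F3194. After flipping Y the toolpath is (182.3074,224.4928) → (48.8109,23.9360) → (152.9305,45.1648) → (182.3074,224.4928), returning to the start.

Shape 3 is a quadratic bezier drawn with `<path>`. Its stroke #0000ff means score at S502, F1987. After flipping Y the toolpath is (88.5285,78.1661) → (80.8327,77.8212) → (78.4423,81.5122) → (81.3573,89.2391) → (89.5778,101.0019) → (103.1037,116.8007).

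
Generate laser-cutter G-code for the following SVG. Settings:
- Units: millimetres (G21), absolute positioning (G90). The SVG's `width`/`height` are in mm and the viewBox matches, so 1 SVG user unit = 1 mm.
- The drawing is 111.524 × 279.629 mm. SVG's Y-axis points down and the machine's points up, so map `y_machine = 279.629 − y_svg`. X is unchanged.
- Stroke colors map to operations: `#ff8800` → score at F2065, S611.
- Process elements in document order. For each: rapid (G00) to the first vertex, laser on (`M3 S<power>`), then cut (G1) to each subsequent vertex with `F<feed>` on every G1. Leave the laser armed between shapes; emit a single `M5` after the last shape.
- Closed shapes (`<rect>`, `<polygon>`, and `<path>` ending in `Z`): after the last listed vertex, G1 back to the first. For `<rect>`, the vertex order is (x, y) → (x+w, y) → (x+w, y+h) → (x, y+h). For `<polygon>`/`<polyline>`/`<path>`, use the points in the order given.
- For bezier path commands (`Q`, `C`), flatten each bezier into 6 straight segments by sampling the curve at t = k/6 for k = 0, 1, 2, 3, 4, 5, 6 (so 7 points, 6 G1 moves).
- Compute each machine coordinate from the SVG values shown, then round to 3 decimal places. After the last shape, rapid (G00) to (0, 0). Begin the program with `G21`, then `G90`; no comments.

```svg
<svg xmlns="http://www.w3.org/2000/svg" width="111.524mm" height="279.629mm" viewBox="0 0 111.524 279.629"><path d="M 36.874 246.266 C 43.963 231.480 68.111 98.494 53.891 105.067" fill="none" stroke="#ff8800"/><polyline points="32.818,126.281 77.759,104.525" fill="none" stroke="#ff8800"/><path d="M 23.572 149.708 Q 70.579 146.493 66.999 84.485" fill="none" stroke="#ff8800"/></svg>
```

Since the viewBox matches the mm dimensions, user units are millimetres directly. The only transform is the Y-flip y_m = 279.629 − y_svg.

Shape 1 is a cubic bezier drawn with `<path>`. Its stroke #ff8800 means score at S611, F2065. After flipping Y the toolpath is (36.874,33.363) → (41.583,49.413) → (47.596,78.002) → (53.373,111.972) → (57.375,144.162) → (58.060,167.412) → (53.891,174.562).

Shape 2 is a line segment drawn with `<polyline>`. Its stroke #ff8800 means score at S611, F2065. After flipping Y the toolpath is (32.818,153.348) → (77.759,175.104).

Shape 3 is a quadratic bezier drawn with `<path>`. Its stroke #ff8800 means score at S611, F2065. After flipping Y the toolpath is (23.572,129.921) → (37.836,132.626) → (49.289,138.597) → (57.932,147.834) → (63.765,160.338) → (66.787,176.108) → (66.999,195.144).

G21
G90
G00 X36.874 Y33.363
M3 S611
G1 X41.583 Y49.413 F2065
G1 X47.596 Y78.002 F2065
G1 X53.373 Y111.972 F2065
G1 X57.375 Y144.162 F2065
G1 X58.060 Y167.412 F2065
G1 X53.891 Y174.562 F2065
G00 X32.818 Y153.348
M3 S611
G1 X77.759 Y175.104 F2065
G00 X23.572 Y129.921
M3 S611
G1 X37.836 Y132.626 F2065
G1 X49.289 Y138.597 F2065
G1 X57.932 Y147.834 F2065
G1 X63.765 Y160.338 F2065
G1 X66.787 Y176.108 F2065
G1 X66.999 Y195.144 F2065
M5
G00 X0.000 Y0.000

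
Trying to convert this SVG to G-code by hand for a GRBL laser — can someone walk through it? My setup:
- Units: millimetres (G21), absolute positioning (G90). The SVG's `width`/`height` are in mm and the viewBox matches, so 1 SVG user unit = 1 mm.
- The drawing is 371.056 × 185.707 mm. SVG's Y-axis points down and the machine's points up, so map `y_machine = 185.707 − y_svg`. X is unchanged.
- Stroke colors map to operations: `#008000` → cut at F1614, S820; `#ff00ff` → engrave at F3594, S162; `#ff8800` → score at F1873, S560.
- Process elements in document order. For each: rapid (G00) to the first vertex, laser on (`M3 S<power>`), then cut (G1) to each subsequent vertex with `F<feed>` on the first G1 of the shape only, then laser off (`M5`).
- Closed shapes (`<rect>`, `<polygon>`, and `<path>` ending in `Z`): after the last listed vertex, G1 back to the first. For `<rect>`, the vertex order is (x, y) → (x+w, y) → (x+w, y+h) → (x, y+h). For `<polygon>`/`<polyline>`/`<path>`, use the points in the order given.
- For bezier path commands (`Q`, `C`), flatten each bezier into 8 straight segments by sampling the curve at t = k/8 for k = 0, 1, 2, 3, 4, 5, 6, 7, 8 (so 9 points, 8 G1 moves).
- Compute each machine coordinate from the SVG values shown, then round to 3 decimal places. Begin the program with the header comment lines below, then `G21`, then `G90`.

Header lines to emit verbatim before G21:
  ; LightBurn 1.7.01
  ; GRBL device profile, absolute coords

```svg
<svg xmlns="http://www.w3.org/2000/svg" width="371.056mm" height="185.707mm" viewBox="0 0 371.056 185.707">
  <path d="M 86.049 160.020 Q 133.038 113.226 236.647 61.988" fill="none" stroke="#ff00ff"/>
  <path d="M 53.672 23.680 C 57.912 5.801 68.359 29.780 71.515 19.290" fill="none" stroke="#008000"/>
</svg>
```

; LightBurn 1.7.01
; GRBL device profile, absolute coords
G21
G90
G00 X86.049 Y25.687
M3 S162
G1 X98.681 Y37.455 F3594
G1 X113.082 Y49.362
G1 X129.253 Y61.407
G1 X147.193 Y73.592
G1 X166.902 Y85.915
G1 X188.381 Y98.378
G1 X211.629 Y110.979
G1 X236.647 Y123.719
M5
G00 X53.672 Y162.027
M3 S820
G1 X55.527 Y166.919 F1614
G1 X57.805 Y168.780
G1 X60.349 Y168.507
G1 X63.000 Y166.993
G1 X65.600 Y165.132
G1 X67.992 Y163.820
G1 X70.016 Y163.950
G1 X71.515 Y166.417
M5

1 u = 1 mm; y_m = 185.707 − y.

[1] `<path>` quadratic bezier, #ff00ff→engrave S162 F3594: (86.049,25.687) → (98.681,37.455) → (113.082,49.362) → (129.253,61.407) → (147.193,73.592) → (166.902,85.915) → (188.381,98.378) → (211.629,110.979) → (236.647,123.719)

[2] `<path>` cubic bezier, #008000→cut S820 F1614: (53.672,162.027) → (55.527,166.919) → (57.805,168.780) → (60.349,168.507) → (63.000,166.993) → (65.600,165.132) → (67.992,163.820) → (70.016,163.950) → (71.515,166.417)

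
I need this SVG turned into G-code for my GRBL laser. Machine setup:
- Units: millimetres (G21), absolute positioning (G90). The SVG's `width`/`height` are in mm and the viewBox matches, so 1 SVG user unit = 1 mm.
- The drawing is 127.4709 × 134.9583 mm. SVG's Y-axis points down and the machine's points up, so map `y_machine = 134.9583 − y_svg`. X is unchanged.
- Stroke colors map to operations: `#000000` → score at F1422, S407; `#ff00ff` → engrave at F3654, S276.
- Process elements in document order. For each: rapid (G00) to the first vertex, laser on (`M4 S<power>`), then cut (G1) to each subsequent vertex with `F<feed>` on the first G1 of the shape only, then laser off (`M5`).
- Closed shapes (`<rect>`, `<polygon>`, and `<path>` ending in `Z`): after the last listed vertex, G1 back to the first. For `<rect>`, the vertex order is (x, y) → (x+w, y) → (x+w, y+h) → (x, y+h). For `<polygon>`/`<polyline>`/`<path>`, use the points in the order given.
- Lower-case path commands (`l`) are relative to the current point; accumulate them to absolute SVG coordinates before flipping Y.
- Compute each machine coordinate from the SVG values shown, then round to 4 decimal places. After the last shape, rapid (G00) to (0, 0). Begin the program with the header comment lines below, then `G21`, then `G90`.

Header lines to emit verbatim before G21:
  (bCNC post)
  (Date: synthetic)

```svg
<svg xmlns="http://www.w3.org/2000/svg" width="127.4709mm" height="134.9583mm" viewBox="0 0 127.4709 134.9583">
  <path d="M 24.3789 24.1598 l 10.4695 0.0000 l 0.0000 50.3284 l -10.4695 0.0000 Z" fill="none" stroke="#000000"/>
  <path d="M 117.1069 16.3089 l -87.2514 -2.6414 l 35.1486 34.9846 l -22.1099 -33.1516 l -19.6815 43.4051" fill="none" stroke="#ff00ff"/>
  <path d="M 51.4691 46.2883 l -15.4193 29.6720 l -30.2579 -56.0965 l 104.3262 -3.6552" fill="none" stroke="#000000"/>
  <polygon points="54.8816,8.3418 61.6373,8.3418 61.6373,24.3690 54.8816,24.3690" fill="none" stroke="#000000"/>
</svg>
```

1 u = 1 mm; y_m = 134.9583 − y.

[1] `<path>` rectangle, #000000→score S407 F1422: (24.3789,110.7985) → (34.8484,110.7985) → (34.8484,60.4701) → (24.3789,60.4701) → (24.3789,110.7985) (closed)

[2] `<path>` open polyline, #ff00ff→engrave S276 F3654: (117.1069,118.6494) → (29.8555,121.2908) → (65.0041,86.3062) → (42.8942,119.4578) → (23.2127,76.0527)

[3] `<path>` open polyline, #000000→score S407 F1422: (51.4691,88.6700) → (36.0498,58.9980) → (5.7919,115.0945) → (110.1181,118.7497)

[4] `<polygon>` rectangle, #000000→score S407 F1422: (54.8816,126.6165) → (61.6373,126.6165) → (61.6373,110.5893) → (54.8816,110.5893) → (54.8816,126.6165) (closed)

(bCNC post)
(Date: synthetic)
G21
G90
G00 X24.3789 Y110.7985
M4 S407
G1 X34.8484 Y110.7985 F1422
G1 X34.8484 Y60.4701
G1 X24.3789 Y60.4701
G1 X24.3789 Y110.7985
M5
G00 X117.1069 Y118.6494
M4 S276
G1 X29.8555 Y121.2908 F3654
G1 X65.0041 Y86.3062
G1 X42.8942 Y119.4578
G1 X23.2127 Y76.0527
M5
G00 X51.4691 Y88.6700
M4 S407
G1 X36.0498 Y58.9980 F1422
G1 X5.7919 Y115.0945
G1 X110.1181 Y118.7497
M5
G00 X54.8816 Y126.6165
M4 S407
G1 X61.6373 Y126.6165 F1422
G1 X61.6373 Y110.5893
G1 X54.8816 Y110.5893
G1 X54.8816 Y126.6165
M5
G00 X0.0000 Y0.0000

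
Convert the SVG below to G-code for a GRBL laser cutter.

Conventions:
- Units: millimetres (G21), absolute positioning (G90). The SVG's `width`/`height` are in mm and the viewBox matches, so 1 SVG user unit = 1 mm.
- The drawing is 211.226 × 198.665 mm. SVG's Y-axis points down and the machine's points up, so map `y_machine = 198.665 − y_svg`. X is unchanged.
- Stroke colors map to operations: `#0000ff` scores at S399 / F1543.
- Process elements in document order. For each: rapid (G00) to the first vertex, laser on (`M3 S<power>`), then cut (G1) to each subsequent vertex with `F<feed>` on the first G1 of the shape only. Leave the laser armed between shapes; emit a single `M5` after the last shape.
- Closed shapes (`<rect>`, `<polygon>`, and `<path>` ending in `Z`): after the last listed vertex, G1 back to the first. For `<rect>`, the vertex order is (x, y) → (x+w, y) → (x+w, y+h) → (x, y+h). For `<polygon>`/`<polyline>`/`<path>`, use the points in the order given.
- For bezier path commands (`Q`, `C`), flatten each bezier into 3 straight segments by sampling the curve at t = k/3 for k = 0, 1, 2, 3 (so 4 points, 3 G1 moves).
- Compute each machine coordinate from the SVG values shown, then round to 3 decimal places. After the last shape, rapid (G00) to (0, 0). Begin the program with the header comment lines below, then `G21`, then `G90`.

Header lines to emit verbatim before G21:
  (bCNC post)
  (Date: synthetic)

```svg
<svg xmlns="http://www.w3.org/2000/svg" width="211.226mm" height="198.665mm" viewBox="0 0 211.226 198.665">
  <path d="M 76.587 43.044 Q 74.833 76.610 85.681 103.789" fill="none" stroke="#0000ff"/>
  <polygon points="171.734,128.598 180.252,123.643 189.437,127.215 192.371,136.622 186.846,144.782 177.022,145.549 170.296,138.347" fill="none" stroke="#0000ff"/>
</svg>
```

(bCNC post)
(Date: synthetic)
G21
G90
G00 X76.587 Y155.621
M3 S399
G1 X76.818 Y133.953 F1543
G1 X79.849 Y113.705
G1 X85.681 Y94.876
G00 X171.734 Y70.067
M3 S399
G1 X180.252 Y75.022 F1543
G1 X189.437 Y71.450
G1 X192.371 Y62.043
G1 X186.846 Y53.883
G1 X177.022 Y53.116
G1 X170.296 Y60.318
G1 X171.734 Y70.067
M5
G00 X0.000 Y0.000

1 u = 1 mm; y_m = 198.665 − y.

[1] `<path>` quadratic bezier, #0000ff→score S399 F1543: (76.587,155.621) → (76.818,133.953) → (79.849,113.705) → (85.681,94.876)

[2] `<polygon>` regular polygon, #0000ff→score S399 F1543: (171.734,70.067) → (180.252,75.022) → (189.437,71.450) → (192.371,62.043) → (186.846,53.883) → (177.022,53.116) → (170.296,60.318) → (171.734,70.067) (closed)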